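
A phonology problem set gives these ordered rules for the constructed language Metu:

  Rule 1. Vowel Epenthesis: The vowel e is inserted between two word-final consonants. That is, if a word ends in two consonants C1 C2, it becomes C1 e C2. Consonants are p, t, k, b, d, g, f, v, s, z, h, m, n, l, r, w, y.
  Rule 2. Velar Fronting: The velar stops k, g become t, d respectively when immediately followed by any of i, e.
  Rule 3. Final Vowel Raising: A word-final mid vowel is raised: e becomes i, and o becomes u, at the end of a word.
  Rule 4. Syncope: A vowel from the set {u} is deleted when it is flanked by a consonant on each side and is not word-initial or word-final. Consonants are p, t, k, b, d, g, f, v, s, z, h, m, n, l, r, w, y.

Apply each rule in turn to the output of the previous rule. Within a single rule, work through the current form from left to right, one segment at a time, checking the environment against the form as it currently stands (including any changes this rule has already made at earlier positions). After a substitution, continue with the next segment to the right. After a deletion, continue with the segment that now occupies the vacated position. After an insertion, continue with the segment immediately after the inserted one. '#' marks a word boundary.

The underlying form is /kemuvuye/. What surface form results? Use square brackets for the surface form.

[temvyi]

Rule 1 Vowel Epenthesis: no change — [kemuvuye]
Rule 2 Velar Fronting: [kemuvuye] → [temuvuye]
Rule 3 Final Vowel Raising: [temuvuye] → [temuvuyi]
Rule 4 Syncope: [temuvuyi] → [temvyi]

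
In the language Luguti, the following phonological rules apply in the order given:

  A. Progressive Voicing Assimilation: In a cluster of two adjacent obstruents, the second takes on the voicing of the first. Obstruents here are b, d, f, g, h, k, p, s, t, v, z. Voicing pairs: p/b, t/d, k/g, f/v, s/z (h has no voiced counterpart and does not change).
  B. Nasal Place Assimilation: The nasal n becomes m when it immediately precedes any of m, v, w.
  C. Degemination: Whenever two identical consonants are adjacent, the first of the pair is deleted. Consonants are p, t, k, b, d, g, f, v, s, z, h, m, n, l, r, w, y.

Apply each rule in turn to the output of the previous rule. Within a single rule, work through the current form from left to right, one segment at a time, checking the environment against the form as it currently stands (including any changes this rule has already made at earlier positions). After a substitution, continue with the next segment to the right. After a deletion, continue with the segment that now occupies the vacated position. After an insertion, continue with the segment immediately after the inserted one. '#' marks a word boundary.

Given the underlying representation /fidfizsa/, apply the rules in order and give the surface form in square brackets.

A Progressive Voicing Assimilation: [fidfizsa] → [fidvizza]
B Nasal Place Assimilation: no change — [fidvizza]
C Degemination: [fidvizza] → [fidviza]

[fidviza]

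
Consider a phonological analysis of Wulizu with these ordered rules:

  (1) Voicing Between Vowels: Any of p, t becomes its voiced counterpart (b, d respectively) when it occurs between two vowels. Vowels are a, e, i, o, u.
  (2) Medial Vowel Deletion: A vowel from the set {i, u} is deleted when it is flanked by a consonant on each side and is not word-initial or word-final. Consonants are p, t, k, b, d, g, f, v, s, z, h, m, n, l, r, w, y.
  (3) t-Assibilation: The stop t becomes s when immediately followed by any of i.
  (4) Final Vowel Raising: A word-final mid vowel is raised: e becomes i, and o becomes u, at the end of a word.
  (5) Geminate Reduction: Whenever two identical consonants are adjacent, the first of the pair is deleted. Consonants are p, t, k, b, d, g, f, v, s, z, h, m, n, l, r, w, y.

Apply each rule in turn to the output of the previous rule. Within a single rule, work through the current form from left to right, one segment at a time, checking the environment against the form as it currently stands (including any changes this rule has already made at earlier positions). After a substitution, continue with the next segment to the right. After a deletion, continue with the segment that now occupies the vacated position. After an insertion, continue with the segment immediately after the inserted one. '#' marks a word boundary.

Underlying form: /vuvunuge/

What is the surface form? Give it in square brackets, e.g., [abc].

[vngi]

(1) Voicing Between Vowels: no change — [vuvunuge]
(2) Medial Vowel Deletion: [vuvunuge] → [vvnge]
(3) t-Assibilation: no change — [vvnge]
(4) Final Vowel Raising: [vvnge] → [vvngi]
(5) Geminate Reduction: [vvngi] → [vngi]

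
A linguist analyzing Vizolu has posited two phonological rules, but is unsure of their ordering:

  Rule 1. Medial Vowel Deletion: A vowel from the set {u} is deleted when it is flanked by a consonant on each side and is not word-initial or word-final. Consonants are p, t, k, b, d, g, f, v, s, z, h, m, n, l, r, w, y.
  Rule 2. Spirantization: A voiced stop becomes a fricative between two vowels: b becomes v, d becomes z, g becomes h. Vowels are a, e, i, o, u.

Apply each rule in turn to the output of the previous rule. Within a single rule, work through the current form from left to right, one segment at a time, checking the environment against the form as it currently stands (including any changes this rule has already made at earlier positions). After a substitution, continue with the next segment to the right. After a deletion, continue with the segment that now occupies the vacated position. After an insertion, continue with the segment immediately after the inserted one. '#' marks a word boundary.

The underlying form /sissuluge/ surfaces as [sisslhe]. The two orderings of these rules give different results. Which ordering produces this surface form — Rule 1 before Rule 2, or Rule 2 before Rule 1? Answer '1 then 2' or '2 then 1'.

2 then 1

Order 1 then 2:
  1 Medial Vowel Deletion: [sissuluge] → [sisslge]
  2 Spirantization: no change — [sisslge]
  result: [sisslge]
Order 2 then 1:
  2 Spirantization: [sissuluge] → [sissuluhe]
  1 Medial Vowel Deletion: [sissuluhe] → [sisslhe]
  result: [sisslhe]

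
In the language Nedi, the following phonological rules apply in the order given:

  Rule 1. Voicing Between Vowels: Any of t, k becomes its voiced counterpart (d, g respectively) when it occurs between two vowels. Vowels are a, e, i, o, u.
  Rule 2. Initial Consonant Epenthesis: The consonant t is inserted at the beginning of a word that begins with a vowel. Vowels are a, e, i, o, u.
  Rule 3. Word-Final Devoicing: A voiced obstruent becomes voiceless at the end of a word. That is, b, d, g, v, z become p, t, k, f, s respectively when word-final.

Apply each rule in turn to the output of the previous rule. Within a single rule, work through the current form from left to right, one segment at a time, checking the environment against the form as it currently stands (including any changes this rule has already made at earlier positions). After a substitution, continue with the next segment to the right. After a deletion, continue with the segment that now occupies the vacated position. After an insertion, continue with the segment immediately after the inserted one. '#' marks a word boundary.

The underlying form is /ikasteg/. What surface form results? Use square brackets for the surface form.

[tigastek]

Rule 1 Voicing Between Vowels: [ikasteg] → [igasteg]
Rule 2 Initial Consonant Epenthesis: [igasteg] → [tigasteg]
Rule 3 Word-Final Devoicing: [tigasteg] → [tigastek]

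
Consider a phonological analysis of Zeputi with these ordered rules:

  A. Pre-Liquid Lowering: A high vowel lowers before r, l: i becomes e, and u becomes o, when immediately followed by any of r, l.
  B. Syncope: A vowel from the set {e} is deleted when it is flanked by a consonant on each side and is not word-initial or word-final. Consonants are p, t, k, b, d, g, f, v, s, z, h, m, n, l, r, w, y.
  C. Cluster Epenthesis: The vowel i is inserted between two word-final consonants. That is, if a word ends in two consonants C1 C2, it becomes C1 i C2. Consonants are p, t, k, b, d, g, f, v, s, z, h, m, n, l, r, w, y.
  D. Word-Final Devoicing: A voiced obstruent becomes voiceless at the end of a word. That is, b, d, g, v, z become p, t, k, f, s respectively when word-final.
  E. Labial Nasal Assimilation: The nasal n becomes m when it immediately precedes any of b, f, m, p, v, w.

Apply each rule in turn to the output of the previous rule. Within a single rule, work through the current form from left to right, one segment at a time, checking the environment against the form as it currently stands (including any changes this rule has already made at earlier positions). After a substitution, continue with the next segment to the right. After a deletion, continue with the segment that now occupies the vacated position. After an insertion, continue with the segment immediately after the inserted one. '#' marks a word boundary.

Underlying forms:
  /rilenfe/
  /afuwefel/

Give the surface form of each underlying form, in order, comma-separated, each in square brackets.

[rlmfe], [afuwfil]

/rilenfe/:
  A Pre-Liquid Lowering: [rilenfe] → [relenfe]
  B Syncope: [relenfe] → [rlnfe]
  C Cluster Epenthesis: no change — [rlnfe]
  D Word-Final Devoicing: no change — [rlnfe]
  E Labial Nasal Assimilation: [rlnfe] → [rlmfe]
/afuwefel/:
  A Pre-Liquid Lowering: no change — [afuwefel]
  B Syncope: [afuwefel] → [afuwfl]
  C Cluster Epenthesis: [afuwfl] → [afuwfil]
  D Word-Final Devoicing: no change — [afuwfil]
  E Labial Nasal Assimilation: no change — [afuwfil]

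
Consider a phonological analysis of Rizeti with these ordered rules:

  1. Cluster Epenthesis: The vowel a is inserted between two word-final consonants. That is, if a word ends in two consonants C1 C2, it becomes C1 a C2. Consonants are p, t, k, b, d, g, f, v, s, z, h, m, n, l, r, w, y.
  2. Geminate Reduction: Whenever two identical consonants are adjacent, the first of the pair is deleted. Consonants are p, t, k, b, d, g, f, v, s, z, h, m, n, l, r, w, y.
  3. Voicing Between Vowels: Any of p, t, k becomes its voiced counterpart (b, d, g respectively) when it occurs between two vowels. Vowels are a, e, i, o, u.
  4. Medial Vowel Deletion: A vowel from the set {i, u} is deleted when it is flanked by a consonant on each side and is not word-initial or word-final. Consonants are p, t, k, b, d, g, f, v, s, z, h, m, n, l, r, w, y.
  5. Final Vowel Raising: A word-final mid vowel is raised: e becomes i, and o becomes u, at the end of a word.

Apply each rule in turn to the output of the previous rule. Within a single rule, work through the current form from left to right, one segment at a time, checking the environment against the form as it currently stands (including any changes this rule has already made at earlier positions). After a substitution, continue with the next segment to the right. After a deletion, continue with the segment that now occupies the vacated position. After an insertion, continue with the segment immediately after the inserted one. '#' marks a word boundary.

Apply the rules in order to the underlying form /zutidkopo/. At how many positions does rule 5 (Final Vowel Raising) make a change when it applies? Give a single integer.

1

1 Cluster Epenthesis: no change — [zutidkopo]
2 Geminate Reduction: no change — [zutidkopo]
3 Voicing Between Vowels: [zutidkopo] → [zudidkobo]
4 Medial Vowel Deletion: [zudidkobo] → [zddkobo]
5 Final Vowel Raising: [zddkobo] → [zddkobu]
Rule 5 changed 1 position(s).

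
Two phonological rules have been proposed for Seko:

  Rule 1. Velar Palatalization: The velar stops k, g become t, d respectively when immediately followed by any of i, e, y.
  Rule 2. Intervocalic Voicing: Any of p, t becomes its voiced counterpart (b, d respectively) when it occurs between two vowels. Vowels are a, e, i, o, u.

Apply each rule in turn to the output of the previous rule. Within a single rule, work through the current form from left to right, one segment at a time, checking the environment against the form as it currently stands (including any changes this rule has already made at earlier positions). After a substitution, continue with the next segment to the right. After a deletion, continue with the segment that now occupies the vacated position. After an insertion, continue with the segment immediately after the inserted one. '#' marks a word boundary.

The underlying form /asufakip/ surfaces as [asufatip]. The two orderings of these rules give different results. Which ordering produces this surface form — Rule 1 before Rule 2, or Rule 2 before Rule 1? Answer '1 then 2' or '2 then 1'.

2 then 1

Order 1 then 2:
  1 Velar Palatalization: [asufakip] → [asufatip]
  2 Intervocalic Voicing: [asufatip] → [asufadip]
  result: [asufadip]
Order 2 then 1:
  2 Intervocalic Voicing: no change — [asufakip]
  1 Velar Palatalization: [asufakip] → [asufatip]
  result: [asufatip]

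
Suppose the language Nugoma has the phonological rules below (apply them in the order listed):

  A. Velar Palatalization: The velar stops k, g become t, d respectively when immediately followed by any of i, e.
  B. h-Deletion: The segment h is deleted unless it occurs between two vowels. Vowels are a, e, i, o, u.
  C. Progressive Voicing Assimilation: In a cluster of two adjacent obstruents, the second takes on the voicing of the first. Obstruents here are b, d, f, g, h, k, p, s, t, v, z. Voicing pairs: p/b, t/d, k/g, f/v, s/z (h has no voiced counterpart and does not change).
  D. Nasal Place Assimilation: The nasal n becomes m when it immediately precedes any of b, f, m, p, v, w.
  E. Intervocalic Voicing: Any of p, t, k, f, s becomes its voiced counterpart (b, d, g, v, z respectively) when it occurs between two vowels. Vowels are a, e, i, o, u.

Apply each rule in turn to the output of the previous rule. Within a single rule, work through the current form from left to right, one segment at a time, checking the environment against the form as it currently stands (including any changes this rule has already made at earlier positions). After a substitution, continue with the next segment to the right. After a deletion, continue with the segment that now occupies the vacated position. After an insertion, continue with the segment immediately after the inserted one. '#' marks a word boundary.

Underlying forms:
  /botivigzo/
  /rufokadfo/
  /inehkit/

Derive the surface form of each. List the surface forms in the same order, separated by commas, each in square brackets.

[bodivigzo], [ruvogadvo], [inedit]

/botivigzo/:
  A Velar Palatalization: no change — [botivigzo]
  B h-Deletion: no change — [botivigzo]
  C Progressive Voicing Assimilation: no change — [botivigzo]
  D Nasal Place Assimilation: no change — [botivigzo]
  E Intervocalic Voicing: [botivigzo] → [bodivigzo]
/rufokadfo/:
  A Velar Palatalization: no change — [rufokadfo]
  B h-Deletion: no change — [rufokadfo]
  C Progressive Voicing Assimilation: [rufokadfo] → [rufokadvo]
  D Nasal Place Assimilation: no change — [rufokadvo]
  E Intervocalic Voicing: [rufokadvo] → [ruvogadvo]
/inehkit/:
  A Velar Palatalization: [inehkit] → [inehtit]
  B h-Deletion: [inehtit] → [inetit]
  C Progressive Voicing Assimilation: no change — [inetit]
  D Nasal Place Assimilation: no change — [inetit]
  E Intervocalic Voicing: [inetit] → [inedit]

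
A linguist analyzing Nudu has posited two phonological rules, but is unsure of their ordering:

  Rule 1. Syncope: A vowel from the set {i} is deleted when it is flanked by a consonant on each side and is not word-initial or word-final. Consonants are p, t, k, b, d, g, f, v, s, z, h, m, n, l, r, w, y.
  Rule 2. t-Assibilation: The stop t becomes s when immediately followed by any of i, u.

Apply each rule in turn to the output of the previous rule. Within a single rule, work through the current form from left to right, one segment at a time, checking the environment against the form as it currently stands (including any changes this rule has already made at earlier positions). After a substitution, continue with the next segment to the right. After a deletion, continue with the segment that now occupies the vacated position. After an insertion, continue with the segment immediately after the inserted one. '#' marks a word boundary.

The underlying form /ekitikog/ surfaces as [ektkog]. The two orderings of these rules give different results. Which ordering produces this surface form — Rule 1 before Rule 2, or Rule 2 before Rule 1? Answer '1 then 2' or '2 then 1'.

1 then 2

Order 1 then 2:
  1 Syncope: [ekitikog] → [ektkog]
  2 t-Assibilation: no change — [ektkog]
  result: [ektkog]
Order 2 then 1:
  2 t-Assibilation: [ekitikog] → [ekisikog]
  1 Syncope: [ekisikog] → [ekskog]
  result: [ekskog]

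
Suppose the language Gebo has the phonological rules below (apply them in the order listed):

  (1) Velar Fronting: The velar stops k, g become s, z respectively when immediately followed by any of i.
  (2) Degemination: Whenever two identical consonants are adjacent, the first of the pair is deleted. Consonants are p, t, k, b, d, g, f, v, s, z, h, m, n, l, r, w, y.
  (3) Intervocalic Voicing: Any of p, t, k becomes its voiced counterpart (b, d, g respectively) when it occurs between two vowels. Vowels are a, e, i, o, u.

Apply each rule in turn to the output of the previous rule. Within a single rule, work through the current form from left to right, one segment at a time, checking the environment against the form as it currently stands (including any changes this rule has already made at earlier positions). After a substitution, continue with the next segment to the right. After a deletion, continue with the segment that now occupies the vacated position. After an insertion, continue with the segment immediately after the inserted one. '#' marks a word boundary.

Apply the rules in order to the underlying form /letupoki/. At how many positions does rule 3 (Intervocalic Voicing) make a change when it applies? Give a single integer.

2

(1) Velar Fronting: [letupoki] → [letuposi]
(2) Degemination: no change — [letuposi]
(3) Intervocalic Voicing: [letuposi] → [ledubosi]
Rule 3 changed 2 position(s).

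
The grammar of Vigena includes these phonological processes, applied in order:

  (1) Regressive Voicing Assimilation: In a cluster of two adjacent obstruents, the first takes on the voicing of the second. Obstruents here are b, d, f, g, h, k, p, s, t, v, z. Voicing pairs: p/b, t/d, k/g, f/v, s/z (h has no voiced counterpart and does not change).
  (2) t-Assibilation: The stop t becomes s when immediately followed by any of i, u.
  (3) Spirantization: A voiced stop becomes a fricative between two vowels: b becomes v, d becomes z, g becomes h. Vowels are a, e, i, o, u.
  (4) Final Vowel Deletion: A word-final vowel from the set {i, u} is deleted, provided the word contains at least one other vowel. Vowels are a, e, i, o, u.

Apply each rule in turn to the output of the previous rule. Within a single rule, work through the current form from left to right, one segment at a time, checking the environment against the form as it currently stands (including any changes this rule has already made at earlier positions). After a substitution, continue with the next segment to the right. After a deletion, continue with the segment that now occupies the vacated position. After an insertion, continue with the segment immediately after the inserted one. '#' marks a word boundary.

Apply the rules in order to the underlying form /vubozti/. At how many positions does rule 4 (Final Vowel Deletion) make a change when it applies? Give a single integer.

(1) Regressive Voicing Assimilation: [vubozti] → [vubosti]
(2) t-Assibilation: [vubosti] → [vubossi]
(3) Spirantization: [vubossi] → [vuvossi]
(4) Final Vowel Deletion: [vuvossi] → [vuvoss]
Rule 4 changed 1 position(s).

1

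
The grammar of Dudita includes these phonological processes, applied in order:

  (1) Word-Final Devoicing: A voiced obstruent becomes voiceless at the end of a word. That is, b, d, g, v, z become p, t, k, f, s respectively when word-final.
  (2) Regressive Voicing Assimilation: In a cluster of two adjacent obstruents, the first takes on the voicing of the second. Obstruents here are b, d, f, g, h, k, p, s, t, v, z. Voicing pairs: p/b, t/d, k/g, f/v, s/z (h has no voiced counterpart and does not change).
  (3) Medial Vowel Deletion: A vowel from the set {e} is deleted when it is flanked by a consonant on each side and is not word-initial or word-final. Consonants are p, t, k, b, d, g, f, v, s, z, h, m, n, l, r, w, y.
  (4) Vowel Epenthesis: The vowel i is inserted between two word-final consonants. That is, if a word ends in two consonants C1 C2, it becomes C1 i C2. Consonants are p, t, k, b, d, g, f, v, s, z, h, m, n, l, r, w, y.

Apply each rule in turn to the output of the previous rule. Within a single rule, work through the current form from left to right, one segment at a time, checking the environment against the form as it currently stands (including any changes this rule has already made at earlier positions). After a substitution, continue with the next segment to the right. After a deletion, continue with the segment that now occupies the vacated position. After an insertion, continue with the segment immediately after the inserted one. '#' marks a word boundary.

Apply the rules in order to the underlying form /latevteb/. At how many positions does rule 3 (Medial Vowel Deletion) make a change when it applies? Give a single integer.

2

(1) Word-Final Devoicing: [latevteb] → [latevtep]
(2) Regressive Voicing Assimilation: [latevtep] → [lateftep]
(3) Medial Vowel Deletion: [lateftep] → [latftp]
(4) Vowel Epenthesis: [latftp] → [latftip]
Rule 3 changed 2 position(s).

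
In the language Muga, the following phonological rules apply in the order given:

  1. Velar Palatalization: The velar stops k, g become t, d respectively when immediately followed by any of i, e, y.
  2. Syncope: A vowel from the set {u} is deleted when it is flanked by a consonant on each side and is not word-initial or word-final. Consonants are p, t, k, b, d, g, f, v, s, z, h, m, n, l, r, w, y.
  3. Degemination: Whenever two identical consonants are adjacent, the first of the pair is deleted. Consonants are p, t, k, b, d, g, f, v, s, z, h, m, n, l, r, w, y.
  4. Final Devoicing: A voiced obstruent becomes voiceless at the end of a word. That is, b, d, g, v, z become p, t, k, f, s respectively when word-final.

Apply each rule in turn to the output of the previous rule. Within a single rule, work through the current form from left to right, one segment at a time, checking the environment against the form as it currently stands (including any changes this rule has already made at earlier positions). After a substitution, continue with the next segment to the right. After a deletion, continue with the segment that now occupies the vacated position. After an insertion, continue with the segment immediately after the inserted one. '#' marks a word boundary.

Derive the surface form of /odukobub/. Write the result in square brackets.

1 Velar Palatalization: no change — [odukobub]
2 Syncope: [odukobub] → [odkobb]
3 Degemination: [odkobb] → [odkob]
4 Final Devoicing: [odkob] → [odkop]

[odkop]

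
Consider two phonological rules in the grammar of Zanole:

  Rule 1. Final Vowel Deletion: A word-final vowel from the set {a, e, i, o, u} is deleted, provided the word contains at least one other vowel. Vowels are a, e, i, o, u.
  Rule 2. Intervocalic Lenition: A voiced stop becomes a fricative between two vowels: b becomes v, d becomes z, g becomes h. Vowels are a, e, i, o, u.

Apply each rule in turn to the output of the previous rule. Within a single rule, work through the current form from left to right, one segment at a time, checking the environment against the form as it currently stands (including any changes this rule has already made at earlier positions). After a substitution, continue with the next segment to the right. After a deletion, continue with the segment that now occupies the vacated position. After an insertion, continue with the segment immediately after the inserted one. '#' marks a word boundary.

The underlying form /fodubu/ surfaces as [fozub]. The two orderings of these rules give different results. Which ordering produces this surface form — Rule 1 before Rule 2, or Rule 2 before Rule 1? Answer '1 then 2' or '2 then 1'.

1 then 2

Order 1 then 2:
  1 Final Vowel Deletion: [fodubu] → [fodub]
  2 Intervocalic Lenition: [fodub] → [fozub]
  result: [fozub]
Order 2 then 1:
  2 Intervocalic Lenition: [fodubu] → [fozuvu]
  1 Final Vowel Deletion: [fozuvu] → [fozuv]
  result: [fozuv]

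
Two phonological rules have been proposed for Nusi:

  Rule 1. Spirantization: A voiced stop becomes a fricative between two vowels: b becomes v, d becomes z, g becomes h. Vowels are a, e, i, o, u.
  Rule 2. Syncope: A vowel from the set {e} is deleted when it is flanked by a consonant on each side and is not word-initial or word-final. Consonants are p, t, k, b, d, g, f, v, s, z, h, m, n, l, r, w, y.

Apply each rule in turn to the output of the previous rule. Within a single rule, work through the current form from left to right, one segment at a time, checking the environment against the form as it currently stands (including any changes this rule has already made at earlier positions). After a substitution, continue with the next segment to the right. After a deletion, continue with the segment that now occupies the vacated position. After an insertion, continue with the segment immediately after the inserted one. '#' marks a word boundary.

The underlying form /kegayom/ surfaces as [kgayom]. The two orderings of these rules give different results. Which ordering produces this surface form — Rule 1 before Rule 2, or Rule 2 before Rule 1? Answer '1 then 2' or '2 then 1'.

Order 1 then 2:
  1 Spirantization: [kegayom] → [kehayom]
  2 Syncope: [kehayom] → [khayom]
  result: [khayom]
Order 2 then 1:
  2 Syncope: [kegayom] → [kgayom]
  1 Spirantization: no change — [kgayom]
  result: [kgayom]

2 then 1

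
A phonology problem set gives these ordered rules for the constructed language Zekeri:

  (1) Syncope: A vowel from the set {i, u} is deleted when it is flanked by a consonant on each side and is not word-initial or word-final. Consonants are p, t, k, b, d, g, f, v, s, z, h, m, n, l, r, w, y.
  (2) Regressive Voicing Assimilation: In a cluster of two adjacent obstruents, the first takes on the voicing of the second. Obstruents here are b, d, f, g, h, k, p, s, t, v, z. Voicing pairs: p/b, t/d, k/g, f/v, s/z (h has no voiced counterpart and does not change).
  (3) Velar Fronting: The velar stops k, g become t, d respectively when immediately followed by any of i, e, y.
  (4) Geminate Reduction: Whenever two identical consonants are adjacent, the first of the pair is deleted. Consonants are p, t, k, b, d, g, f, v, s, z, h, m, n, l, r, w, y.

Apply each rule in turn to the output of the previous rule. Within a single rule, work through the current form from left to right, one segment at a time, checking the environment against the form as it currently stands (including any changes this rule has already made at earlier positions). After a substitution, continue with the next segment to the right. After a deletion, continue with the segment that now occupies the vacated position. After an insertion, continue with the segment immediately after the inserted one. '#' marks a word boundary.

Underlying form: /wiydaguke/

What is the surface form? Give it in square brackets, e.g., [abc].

[wydakte]

(1) Syncope: [wiydaguke] → [wydagke]
(2) Regressive Voicing Assimilation: [wydagke] → [wydakke]
(3) Velar Fronting: [wydakke] → [wydakte]
(4) Geminate Reduction: no change — [wydakte]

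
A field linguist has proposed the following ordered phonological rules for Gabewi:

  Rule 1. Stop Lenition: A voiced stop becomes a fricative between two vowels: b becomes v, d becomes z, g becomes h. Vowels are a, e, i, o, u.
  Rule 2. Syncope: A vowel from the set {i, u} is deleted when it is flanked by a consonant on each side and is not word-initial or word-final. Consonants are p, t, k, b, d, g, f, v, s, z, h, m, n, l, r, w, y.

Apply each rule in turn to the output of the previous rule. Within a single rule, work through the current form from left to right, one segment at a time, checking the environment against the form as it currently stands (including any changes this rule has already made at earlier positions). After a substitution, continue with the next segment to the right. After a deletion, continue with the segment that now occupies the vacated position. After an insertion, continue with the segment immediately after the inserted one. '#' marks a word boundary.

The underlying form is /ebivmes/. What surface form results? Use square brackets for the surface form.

Rule 1 Stop Lenition: [ebivmes] → [evivmes]
Rule 2 Syncope: [evivmes] → [evvmes]

[evvmes]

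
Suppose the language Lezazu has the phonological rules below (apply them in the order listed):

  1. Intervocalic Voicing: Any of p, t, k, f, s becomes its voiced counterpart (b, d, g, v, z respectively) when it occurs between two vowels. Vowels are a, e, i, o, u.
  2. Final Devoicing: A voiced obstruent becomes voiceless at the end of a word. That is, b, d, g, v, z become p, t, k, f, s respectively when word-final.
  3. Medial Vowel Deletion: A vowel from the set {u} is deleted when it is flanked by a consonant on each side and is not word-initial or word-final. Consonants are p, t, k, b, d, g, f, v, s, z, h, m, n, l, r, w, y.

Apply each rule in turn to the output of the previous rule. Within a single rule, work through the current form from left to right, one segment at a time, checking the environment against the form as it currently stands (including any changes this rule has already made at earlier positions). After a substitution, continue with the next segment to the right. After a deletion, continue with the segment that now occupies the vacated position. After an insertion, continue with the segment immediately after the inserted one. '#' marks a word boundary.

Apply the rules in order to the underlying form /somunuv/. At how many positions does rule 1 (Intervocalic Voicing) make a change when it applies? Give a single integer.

1 Intervocalic Voicing: no change — [somunuv]
2 Final Devoicing: [somunuv] → [somunuf]
3 Medial Vowel Deletion: [somunuf] → [somnf]
Rule 1 changed 0 position(s).

0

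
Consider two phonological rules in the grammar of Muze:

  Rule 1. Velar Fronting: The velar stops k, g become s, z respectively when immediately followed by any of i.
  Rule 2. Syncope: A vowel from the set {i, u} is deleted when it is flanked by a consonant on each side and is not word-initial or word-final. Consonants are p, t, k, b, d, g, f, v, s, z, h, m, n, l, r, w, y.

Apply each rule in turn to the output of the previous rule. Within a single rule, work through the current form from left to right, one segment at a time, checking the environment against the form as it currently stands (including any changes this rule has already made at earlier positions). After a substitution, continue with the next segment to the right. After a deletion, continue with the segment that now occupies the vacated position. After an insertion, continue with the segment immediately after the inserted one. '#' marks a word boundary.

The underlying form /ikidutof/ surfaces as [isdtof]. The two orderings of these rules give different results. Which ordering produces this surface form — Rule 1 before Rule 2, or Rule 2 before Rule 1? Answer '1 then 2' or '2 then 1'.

1 then 2

Order 1 then 2:
  1 Velar Fronting: [ikidutof] → [isidutof]
  2 Syncope: [isidutof] → [isdtof]
  result: [isdtof]
Order 2 then 1:
  2 Syncope: [ikidutof] → [ikdtof]
  1 Velar Fronting: no change — [ikdtof]
  result: [ikdtof]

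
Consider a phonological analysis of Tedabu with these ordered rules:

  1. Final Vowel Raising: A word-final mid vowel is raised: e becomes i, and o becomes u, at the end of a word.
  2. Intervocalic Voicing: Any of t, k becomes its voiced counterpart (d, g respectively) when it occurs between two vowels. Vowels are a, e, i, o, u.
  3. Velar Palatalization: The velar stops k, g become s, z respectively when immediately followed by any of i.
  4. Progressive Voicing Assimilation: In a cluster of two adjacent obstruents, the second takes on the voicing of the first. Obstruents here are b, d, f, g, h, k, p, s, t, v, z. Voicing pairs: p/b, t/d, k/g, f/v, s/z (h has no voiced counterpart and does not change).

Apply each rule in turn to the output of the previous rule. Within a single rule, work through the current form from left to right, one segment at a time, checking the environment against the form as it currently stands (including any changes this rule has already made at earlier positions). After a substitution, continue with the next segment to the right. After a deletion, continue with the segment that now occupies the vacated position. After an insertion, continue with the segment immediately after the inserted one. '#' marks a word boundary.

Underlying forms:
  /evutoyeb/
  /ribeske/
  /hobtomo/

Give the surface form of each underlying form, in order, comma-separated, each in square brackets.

/evutoyeb/:
  1 Final Vowel Raising: no change — [evutoyeb]
  2 Intervocalic Voicing: [evutoyeb] → [evudoyeb]
  3 Velar Palatalization: no change — [evudoyeb]
  4 Progressive Voicing Assimilation: no change — [evudoyeb]
/ribeske/:
  1 Final Vowel Raising: [ribeske] → [ribeski]
  2 Intervocalic Voicing: no change — [ribeski]
  3 Velar Palatalization: [ribeski] → [ribessi]
  4 Progressive Voicing Assimilation: no change — [ribessi]
/hobtomo/:
  1 Final Vowel Raising: [hobtomo] → [hobtomu]
  2 Intervocalic Voicing: no change — [hobtomu]
  3 Velar Palatalization: no change — [hobtomu]
  4 Progressive Voicing Assimilation: [hobtomu] → [hobdomu]

[evudoyeb], [ribessi], [hobdomu]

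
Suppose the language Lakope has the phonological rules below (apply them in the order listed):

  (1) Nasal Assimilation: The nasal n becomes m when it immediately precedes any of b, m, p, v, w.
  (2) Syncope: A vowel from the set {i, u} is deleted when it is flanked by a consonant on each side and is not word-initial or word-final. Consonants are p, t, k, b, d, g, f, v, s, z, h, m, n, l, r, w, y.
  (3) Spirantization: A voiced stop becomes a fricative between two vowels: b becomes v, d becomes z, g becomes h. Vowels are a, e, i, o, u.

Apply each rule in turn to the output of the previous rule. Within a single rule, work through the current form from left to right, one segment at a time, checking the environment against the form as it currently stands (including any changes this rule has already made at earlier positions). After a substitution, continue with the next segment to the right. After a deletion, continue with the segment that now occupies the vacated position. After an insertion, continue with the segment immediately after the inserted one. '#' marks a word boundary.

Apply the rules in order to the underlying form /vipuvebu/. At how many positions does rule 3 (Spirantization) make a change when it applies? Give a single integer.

(1) Nasal Assimilation: no change — [vipuvebu]
(2) Syncope: [vipuvebu] → [vpvebu]
(3) Spirantization: [vpvebu] → [vpvevu]
Rule 3 changed 1 position(s).

1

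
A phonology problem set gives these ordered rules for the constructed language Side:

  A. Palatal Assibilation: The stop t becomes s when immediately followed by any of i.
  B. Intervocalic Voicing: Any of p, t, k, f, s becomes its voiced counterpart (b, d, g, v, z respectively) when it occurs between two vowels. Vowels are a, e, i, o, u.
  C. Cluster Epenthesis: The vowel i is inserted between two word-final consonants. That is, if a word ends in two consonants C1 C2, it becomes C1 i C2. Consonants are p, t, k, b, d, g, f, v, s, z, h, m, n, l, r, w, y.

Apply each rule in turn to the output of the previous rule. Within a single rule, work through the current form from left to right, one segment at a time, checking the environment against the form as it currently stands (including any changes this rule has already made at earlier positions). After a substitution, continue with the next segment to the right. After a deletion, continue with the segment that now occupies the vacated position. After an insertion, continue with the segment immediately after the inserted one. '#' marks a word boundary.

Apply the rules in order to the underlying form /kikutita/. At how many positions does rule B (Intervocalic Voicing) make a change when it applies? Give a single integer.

A Palatal Assibilation: [kikutita] → [kikusita]
B Intervocalic Voicing: [kikusita] → [kiguzida]
C Cluster Epenthesis: no change — [kiguzida]
Rule B changed 3 position(s).

3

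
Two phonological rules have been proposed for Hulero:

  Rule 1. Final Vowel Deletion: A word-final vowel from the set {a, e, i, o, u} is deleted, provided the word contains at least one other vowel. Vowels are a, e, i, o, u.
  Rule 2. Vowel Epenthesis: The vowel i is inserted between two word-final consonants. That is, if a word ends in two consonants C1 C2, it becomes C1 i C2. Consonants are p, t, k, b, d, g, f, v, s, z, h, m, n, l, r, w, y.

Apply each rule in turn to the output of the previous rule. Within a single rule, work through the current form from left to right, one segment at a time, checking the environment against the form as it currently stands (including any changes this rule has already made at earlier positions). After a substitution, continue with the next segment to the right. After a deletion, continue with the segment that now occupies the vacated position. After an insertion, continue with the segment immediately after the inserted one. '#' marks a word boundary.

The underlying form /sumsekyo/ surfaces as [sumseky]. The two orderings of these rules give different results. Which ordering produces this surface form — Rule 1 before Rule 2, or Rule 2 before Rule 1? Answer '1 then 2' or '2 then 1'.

2 then 1

Order 1 then 2:
  1 Final Vowel Deletion: [sumsekyo] → [sumseky]
  2 Vowel Epenthesis: [sumseky] → [sumsekiy]
  result: [sumsekiy]
Order 2 then 1:
  2 Vowel Epenthesis: no change — [sumsekyo]
  1 Final Vowel Deletion: [sumsekyo] → [sumseky]
  result: [sumseky]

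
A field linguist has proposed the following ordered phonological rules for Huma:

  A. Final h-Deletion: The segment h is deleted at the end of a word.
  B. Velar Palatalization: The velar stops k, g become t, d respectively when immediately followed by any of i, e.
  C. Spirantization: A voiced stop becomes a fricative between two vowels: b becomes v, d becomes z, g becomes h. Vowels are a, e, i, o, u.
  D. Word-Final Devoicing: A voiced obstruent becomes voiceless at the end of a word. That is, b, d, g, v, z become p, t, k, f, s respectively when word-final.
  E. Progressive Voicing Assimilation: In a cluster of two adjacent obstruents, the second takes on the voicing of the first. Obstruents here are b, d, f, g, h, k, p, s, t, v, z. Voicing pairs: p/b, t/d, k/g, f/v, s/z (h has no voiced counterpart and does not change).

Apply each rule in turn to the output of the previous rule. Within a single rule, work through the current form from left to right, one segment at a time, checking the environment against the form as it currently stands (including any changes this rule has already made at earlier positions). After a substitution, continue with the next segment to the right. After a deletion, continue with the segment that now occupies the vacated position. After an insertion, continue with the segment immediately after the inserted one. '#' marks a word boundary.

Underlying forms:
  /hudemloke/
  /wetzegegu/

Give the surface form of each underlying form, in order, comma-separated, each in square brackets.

[huzemlote], [wetsezehu]

/hudemloke/:
  A Final h-Deletion: no change — [hudemloke]
  B Velar Palatalization: [hudemloke] → [hudemlote]
  C Spirantization: [hudemlote] → [huzemlote]
  D Word-Final Devoicing: no change — [huzemlote]
  E Progressive Voicing Assimilation: no change — [huzemlote]
/wetzegegu/:
  A Final h-Deletion: no change — [wetzegegu]
  B Velar Palatalization: [wetzegegu] → [wetzedegu]
  C Spirantization: [wetzedegu] → [wetzezehu]
  D Word-Final Devoicing: no change — [wetzezehu]
  E Progressive Voicing Assimilation: [wetzezehu] → [wetsezehu]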